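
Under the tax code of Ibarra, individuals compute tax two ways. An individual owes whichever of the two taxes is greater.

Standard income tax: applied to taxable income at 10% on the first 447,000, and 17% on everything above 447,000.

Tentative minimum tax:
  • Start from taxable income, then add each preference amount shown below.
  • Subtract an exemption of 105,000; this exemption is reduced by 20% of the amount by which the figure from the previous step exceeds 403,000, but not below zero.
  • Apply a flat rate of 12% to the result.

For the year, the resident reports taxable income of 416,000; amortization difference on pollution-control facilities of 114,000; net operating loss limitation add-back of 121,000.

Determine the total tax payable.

71,472

Standard income tax:
  416,000 × 10% = 41,600

Tentative minimum tax:
  Adjusted income: 416,000 + 114,000 + 121,000 = 651,000
  Exemption: 105,000 − 20% × (651,000 − 403,000) = 105,000 − 49,600 = 55,400
  Base: 651,000 − 55,400 = 595,600
  595,600 × 12% = 71,472

71,472 > 41,600, so the tentative minimum tax is the binding amount.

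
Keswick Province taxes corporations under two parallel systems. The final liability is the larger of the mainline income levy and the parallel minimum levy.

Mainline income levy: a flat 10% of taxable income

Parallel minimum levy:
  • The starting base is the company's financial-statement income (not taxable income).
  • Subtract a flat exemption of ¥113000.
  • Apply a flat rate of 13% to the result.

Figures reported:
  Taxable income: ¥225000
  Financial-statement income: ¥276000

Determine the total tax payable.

Parallel minimum levy:
  Base (financial-statement income): ¥276000
  Less exemption ¥113000 → base ¥163000
  ¥163000 × 13% = ¥21190

Mainline income levy:
  ¥225000 × 10% = ¥22500

¥22500 > ¥21190, so the mainline income levy governs.

¥22500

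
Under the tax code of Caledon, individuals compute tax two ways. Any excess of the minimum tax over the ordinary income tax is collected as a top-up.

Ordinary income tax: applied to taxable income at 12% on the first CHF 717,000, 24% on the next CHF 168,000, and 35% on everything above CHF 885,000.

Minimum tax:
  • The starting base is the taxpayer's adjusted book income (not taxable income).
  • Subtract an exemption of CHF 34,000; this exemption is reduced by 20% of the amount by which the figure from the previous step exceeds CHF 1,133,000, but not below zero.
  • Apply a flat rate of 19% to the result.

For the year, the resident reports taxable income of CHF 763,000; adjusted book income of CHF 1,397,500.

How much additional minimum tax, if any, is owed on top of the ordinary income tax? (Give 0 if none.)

CHF 168,445

Ordinary income tax:
  CHF 717,000 × 12% = CHF 86,040
  CHF 46,000 × 24% = CHF 11,040
  → CHF 97,080

Minimum tax:
  Base (adjusted book income): CHF 1,397,500
  Exemption: 20% × (CHF 1,397,500 − CHF 1,133,000) = CHF 52,900 ≥ CHF 34,000, so the exemption is fully phased out
  Base: CHF 1,397,500 − CHF 0 = CHF 1,397,500
  CHF 1,397,500 × 19% = CHF 265,525

Excess of minimum tax over ordinary income tax: CHF 265,525 − CHF 97,080 = CHF 168,445.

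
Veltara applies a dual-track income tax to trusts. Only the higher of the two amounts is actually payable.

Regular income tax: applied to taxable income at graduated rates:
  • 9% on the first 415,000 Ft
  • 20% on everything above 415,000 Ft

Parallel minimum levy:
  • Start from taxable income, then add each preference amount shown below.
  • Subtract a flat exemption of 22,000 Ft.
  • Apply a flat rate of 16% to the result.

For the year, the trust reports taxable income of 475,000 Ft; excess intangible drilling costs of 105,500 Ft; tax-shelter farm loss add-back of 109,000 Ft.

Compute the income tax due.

Parallel minimum levy:
  Adjusted income: 475,000 Ft + 105,500 Ft + 109,000 Ft = 689,500 Ft
  Less exemption 22,000 Ft → base 667,500 Ft
  667,500 Ft × 16% = 106,800 Ft

Regular income tax:
  415,000 Ft × 9% = 37,350 Ft
  60,000 Ft × 20% = 12,000 Ft
  → 49,350 Ft

106,800 Ft > 49,350 Ft, so the parallel minimum levy is the binding amount.

106,800 Ft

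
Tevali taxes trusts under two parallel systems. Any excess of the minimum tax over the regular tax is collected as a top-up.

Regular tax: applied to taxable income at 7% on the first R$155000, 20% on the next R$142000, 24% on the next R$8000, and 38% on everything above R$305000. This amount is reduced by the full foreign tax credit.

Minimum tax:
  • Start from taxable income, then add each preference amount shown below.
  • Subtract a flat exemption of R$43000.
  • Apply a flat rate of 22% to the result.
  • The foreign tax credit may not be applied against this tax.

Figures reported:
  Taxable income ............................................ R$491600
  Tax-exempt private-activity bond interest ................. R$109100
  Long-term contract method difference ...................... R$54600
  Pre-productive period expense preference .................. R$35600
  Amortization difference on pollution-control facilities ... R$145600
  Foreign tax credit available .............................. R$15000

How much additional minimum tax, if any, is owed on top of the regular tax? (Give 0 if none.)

R$77492

Regular tax:
  R$155000 × 7% = R$10850
  R$142000 × 20% = R$28400
  R$8000 × 24% = R$1920
  R$186600 × 38% = R$70908
  → R$112078
  Less foreign tax credit R$15000 → R$97078

Minimum tax:
  Adjusted income: R$491600 + R$109100 + R$54600 + R$35600 + R$145600 = R$836500
  Less exemption R$43000 → base R$793500
  R$793500 × 22% = R$174570

Excess of minimum tax over regular tax: R$174570 − R$97078 = R$77492.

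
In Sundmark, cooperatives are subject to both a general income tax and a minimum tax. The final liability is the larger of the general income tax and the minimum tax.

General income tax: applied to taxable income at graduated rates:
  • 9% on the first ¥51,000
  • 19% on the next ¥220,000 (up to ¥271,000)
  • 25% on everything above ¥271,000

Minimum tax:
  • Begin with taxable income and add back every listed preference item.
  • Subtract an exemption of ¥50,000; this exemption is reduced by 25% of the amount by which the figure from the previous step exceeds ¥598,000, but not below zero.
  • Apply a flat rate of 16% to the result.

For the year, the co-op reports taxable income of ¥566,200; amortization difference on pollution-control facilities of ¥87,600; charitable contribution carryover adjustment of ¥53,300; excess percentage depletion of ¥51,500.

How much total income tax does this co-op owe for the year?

¥120,190

Minimum tax:
  Adjusted income: ¥566,200 + ¥87,600 + ¥53,300 + ¥51,500 = ¥758,600
  Exemption: ¥50,000 − 25% × (¥758,600 − ¥598,000) = ¥50,000 − ¥40,150 = ¥9,850
  Base: ¥758,600 − ¥9,850 = ¥748,750
  ¥748,750 × 16% = ¥119,800

General income tax:
  ¥51,000 × 9% = ¥4,590
  ¥220,000 × 19% = ¥41,800
  ¥295,200 × 25% = ¥73,800
  → ¥120,190

¥120,190 > ¥119,800, so the general income tax governs.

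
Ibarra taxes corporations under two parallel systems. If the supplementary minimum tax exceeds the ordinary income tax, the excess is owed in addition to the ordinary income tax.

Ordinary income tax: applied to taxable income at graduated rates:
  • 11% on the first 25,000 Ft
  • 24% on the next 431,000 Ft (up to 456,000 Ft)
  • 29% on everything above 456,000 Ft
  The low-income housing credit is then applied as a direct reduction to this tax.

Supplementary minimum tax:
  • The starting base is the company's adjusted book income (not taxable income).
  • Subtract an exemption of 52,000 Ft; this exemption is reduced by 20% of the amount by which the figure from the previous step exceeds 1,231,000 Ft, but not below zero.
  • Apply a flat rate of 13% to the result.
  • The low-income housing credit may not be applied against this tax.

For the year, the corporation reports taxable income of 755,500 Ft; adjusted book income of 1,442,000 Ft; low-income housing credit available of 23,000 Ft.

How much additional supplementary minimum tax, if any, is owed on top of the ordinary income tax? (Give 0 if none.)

Supplementary minimum tax:
  Base (adjusted book income): 1,442,000 Ft
  Exemption: 52,000 Ft − 20% × (1,442,000 Ft − 1,231,000 Ft) = 52,000 Ft − 42,200 Ft = 9,800 Ft
  Base: 1,442,000 Ft − 9,800 Ft = 1,432,200 Ft
  1,432,200 Ft × 13% = 186,186 Ft

Ordinary income tax:
  25,000 Ft × 11% = 2,750 Ft
  431,000 Ft × 24% = 103,440 Ft
  299,500 Ft × 29% = 86,855 Ft
  → 193,045 Ft
  Less low-income housing credit 23,000 Ft → 170,045 Ft

Excess of supplementary minimum tax over ordinary income tax: 186,186 Ft − 170,045 Ft = 16,141 Ft.

16,141 Ft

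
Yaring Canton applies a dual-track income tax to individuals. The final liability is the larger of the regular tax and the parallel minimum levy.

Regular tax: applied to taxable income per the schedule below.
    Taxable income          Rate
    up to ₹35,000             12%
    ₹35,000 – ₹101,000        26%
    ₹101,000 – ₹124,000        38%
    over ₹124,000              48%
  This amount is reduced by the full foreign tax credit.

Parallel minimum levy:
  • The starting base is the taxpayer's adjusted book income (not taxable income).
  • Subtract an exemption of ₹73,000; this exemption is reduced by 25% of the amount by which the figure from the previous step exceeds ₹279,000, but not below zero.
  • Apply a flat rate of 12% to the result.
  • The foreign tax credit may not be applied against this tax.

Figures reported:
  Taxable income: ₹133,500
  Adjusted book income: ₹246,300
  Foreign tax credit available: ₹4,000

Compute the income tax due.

Regular tax:
  ₹35,000 × 12% = ₹4,200
  ₹66,000 × 26% = ₹17,160
  ₹23,000 × 38% = ₹8,740
  ₹9,500 × 48% = ₹4,560
  → ₹34,660
  Less foreign tax credit ₹4,000 → ₹30,660

Parallel minimum levy:
  Base (adjusted book income): ₹246,300
  Exemption: ₹246,300 ≤ ₹279,000, so full ₹73,000 applies
  Base: ₹246,300 − ₹73,000 = ₹173,300
  ₹173,300 × 12% = ₹20,796

₹30,660 > ₹20,796, so the regular tax governs.

₹30,660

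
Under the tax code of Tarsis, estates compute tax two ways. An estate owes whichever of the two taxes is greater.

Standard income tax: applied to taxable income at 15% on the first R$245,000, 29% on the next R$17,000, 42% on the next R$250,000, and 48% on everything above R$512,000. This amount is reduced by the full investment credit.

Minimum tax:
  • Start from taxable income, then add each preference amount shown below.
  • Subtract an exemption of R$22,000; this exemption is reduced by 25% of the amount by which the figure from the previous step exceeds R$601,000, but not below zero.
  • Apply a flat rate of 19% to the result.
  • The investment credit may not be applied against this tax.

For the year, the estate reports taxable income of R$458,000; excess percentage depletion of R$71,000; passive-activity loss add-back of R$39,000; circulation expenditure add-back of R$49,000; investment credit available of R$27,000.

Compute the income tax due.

Standard income tax:
  R$245,000 × 15% = R$36,750
  R$17,000 × 29% = R$4,930
  R$196,000 × 42% = R$82,320
  → R$124,000
  Less investment credit R$27,000 → R$97,000

Minimum tax:
  Adjusted income: R$458,000 + R$71,000 + R$39,000 + R$49,000 = R$617,000
  Exemption: R$22,000 − 25% × (R$617,000 − R$601,000) = R$22,000 − R$4,000 = R$18,000
  Base: R$617,000 − R$18,000 = R$599,000
  R$599,000 × 19% = R$113,810

R$113,810 > R$97,000, so the minimum tax is the binding amount.

R$113,810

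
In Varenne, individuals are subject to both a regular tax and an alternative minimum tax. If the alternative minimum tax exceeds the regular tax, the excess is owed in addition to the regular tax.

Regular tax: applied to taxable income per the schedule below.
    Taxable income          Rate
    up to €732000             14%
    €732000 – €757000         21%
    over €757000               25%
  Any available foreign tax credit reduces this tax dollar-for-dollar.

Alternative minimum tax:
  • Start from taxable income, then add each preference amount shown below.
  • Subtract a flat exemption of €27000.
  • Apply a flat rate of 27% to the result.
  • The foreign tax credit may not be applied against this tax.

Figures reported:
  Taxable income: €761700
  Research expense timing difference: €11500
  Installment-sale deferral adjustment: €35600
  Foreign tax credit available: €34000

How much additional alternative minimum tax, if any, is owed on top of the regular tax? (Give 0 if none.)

Alternative minimum tax:
  Adjusted income: €761700 + €11500 + €35600 = €808800
  Less exemption €27000 → base €781800
  €781800 × 27% = €211086

Regular tax:
  €732000 × 14% = €102480
  €25000 × 21% = €5250
  €4700 × 25% = €1175
  → €108905
  Less foreign tax credit €34000 → €74905

Excess of alternative minimum tax over regular tax: €211086 − €74905 = €136181.

€136181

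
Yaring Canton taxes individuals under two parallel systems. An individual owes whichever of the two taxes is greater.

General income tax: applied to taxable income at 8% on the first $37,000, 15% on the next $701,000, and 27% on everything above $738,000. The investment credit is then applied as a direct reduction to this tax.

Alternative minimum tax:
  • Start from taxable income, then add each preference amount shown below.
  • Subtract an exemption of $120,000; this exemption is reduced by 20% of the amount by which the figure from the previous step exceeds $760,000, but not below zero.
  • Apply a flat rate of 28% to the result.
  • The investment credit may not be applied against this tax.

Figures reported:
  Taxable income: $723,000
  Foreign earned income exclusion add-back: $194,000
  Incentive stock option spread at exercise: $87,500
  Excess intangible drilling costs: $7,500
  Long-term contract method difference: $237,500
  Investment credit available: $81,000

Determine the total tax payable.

$343,672

General income tax:
  $37,000 × 8% = $2,960
  $686,000 × 15% = $102,900
  → $105,860
  Less investment credit $81,000 → $24,860

Alternative minimum tax:
  Adjusted income: $723,000 + $194,000 + $87,500 + $7,500 + $237,500 = $1,249,500
  Exemption: $120,000 − 20% × ($1,249,500 − $760,000) = $120,000 − $97,900 = $22,100
  Base: $1,249,500 − $22,100 = $1,227,400
  $1,227,400 × 28% = $343,672

$343,672 > $24,860, so the alternative minimum tax is the binding amount.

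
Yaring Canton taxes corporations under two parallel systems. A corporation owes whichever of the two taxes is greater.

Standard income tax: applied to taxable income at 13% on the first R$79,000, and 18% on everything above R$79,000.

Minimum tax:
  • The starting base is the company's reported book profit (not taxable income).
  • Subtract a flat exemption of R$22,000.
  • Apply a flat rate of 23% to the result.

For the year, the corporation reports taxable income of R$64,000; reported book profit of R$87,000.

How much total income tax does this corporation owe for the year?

Standard income tax:
  R$64,000 × 13% = R$8,320

Minimum tax:
  Base (reported book profit): R$87,000
  Less exemption R$22,000 → base R$65,000
  R$65,000 × 23% = R$14,950

R$14,950 > R$8,320, so the minimum tax is the binding amount.

R$14,950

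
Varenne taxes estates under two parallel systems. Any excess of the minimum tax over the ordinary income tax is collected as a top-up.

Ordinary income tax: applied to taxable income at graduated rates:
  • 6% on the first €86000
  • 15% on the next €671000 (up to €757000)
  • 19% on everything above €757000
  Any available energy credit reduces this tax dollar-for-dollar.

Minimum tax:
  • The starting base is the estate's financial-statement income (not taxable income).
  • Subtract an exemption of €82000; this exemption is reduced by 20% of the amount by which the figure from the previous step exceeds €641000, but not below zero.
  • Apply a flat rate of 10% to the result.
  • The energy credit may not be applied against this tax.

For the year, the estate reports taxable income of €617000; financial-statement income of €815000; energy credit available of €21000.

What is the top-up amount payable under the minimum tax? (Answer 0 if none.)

Minimum tax:
  Base (financial-statement income): €815000
  Exemption: €82000 − 20% × (€815000 − €641000) = €82000 − €34800 = €47200
  Base: €815000 − €47200 = €767800
  €767800 × 10% = €76780

Ordinary income tax:
  €86000 × 6% = €5160
  €531000 × 15% = €79650
  → €84810
  Less energy credit €21000 → €63810

Excess of minimum tax over ordinary income tax: €76780 − €63810 = €12970.

€12970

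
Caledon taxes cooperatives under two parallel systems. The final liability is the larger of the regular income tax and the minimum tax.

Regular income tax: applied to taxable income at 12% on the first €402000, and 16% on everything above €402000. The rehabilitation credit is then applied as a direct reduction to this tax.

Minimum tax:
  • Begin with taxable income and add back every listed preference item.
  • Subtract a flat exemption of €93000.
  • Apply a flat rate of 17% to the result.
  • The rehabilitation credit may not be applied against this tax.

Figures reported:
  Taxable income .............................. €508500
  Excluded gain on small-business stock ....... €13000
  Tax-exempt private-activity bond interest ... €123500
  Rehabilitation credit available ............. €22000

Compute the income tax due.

Regular income tax:
  €402000 × 12% = €48240
  €106500 × 16% = €17040
  → €65280
  Less rehabilitation credit €22000 → €43280

Minimum tax:
  Adjusted income: €508500 + €13000 + €123500 = €645000
  Less exemption €93000 → base €552000
  €552000 × 17% = €93840

€93840 > €43280, so the minimum tax is the binding amount.

€93840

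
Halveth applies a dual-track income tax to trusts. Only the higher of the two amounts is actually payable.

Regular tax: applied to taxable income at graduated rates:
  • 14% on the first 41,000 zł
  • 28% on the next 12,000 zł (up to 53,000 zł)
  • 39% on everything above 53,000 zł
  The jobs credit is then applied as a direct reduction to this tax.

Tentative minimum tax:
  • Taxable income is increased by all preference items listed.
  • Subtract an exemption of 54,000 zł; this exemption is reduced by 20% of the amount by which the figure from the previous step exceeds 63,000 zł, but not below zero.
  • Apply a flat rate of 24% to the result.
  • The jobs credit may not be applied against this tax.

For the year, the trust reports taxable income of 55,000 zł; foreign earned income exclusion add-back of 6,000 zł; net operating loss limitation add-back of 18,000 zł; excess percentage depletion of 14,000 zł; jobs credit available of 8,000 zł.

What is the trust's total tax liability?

Regular tax:
  41,000 zł × 14% = 5,740 zł
  12,000 zł × 28% = 3,360 zł
  2,000 zł × 39% = 780 zł
  → 9,880 zł
  Less jobs credit 8,000 zł → 1,880 zł

Tentative minimum tax:
  Adjusted income: 55,000 zł + 6,000 zł + 18,000 zł + 14,000 zł = 93,000 zł
  Exemption: 54,000 zł − 20% × (93,000 zł − 63,000 zł) = 54,000 zł − 6,000 zł = 48,000 zł
  Base: 93,000 zł − 48,000 zł = 45,000 zł
  45,000 zł × 24% = 10,800 zł

10,800 zł > 1,880 zł, so the tentative minimum tax is the binding amount.

10,800 zł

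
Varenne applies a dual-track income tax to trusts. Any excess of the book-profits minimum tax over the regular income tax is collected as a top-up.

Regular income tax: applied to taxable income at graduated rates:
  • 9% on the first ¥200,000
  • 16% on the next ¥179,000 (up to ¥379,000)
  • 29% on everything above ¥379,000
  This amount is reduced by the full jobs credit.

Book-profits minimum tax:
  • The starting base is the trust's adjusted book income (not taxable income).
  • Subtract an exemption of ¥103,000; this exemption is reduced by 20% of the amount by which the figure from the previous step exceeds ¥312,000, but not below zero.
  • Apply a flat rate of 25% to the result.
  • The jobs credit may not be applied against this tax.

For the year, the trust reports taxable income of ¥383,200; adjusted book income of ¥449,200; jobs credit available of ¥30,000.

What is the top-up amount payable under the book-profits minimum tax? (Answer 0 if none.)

¥75,552

Regular income tax:
  ¥200,000 × 9% = ¥18,000
  ¥179,000 × 16% = ¥28,640
  ¥4,200 × 29% = ¥1,218
  → ¥47,858
  Less jobs credit ¥30,000 → ¥17,858

Book-profits minimum tax:
  Base (adjusted book income): ¥449,200
  Exemption: ¥103,000 − 20% × (¥449,200 − ¥312,000) = ¥103,000 − ¥27,440 = ¥75,560
  Base: ¥449,200 − ¥75,560 = ¥373,640
  ¥373,640 × 25% = ¥93,410

Excess of book-profits minimum tax over regular income tax: ¥93,410 − ¥17,858 = ¥75,552.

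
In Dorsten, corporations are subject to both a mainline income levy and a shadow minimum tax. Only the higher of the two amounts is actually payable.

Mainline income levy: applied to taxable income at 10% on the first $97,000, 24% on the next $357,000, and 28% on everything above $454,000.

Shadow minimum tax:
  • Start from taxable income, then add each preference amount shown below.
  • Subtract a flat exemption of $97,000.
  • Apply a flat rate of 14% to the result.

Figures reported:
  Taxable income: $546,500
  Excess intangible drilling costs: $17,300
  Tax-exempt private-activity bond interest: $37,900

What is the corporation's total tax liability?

Shadow minimum tax:
  Adjusted income: $546,500 + $17,300 + $37,900 = $601,700
  Less exemption $97,000 → base $504,700
  $504,700 × 14% = $70,658

Mainline income levy:
  $97,000 × 10% = $9,700
  $357,000 × 24% = $85,680
  $92,500 × 28% = $25,900
  → $121,280

$121,280 > $70,658, so the mainline income levy governs.

$121,280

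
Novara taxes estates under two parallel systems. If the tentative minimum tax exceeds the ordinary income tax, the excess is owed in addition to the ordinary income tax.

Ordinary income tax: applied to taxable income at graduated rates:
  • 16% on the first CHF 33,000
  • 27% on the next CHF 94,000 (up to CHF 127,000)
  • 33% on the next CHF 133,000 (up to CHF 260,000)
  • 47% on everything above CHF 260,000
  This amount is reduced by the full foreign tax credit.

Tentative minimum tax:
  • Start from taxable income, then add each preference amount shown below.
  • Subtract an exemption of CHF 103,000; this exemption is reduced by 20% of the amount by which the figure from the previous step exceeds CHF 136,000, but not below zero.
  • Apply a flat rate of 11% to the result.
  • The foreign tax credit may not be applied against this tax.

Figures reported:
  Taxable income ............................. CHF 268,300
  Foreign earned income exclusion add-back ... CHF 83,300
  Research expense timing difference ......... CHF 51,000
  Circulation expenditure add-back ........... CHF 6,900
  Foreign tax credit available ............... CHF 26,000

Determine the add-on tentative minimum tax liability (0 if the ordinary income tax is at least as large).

CHF 0

Ordinary income tax:
  CHF 33,000 × 16% = CHF 5,280
  CHF 94,000 × 27% = CHF 25,380
  CHF 133,000 × 33% = CHF 43,890
  CHF 8,300 × 47% = CHF 3,901
  → CHF 78,451
  Less foreign tax credit CHF 26,000 → CHF 52,451

Tentative minimum tax:
  Adjusted income: CHF 268,300 + CHF 83,300 + CHF 51,000 + CHF 6,900 = CHF 409,500
  Exemption: CHF 103,000 − 20% × (CHF 409,500 − CHF 136,000) = CHF 103,000 − CHF 54,700 = CHF 48,300
  Base: CHF 409,500 − CHF 48,300 = CHF 361,200
  CHF 361,200 × 11% = CHF 39,732

CHF 39,732 ≤ CHF 52,451, so no add-on is due.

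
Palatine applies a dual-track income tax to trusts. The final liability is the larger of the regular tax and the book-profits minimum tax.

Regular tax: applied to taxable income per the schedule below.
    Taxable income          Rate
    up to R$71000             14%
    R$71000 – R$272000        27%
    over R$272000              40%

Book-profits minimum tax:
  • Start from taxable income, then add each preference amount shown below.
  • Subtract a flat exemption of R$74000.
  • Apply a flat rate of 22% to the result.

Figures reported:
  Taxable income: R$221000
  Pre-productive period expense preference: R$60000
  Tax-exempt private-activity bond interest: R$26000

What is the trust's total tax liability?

Regular tax:
  R$71000 × 14% = R$9940
  R$150000 × 27% = R$40500
  → R$50440

Book-profits minimum tax:
  Adjusted income: R$221000 + R$60000 + R$26000 = R$307000
  Less exemption R$74000 → base R$233000
  R$233000 × 22% = R$51260

R$51260 > R$50440, so the book-profits minimum tax is the binding amount.

R$51260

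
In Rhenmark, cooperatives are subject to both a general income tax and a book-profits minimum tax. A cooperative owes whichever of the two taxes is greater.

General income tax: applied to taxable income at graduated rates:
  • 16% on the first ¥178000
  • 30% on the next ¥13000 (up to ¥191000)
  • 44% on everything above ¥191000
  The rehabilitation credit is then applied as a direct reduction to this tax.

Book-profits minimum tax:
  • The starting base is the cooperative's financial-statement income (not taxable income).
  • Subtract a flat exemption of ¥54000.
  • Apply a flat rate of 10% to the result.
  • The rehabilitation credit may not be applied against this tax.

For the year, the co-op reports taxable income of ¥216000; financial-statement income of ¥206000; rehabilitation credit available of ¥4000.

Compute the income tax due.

¥39380

General income tax:
  ¥178000 × 16% = ¥28480
  ¥13000 × 30% = ¥3900
  ¥25000 × 44% = ¥11000
  → ¥43380
  Less rehabilitation credit ¥4000 → ¥39380

Book-profits minimum tax:
  Base (financial-statement income): ¥206000
  Less exemption ¥54000 → base ¥152000
  ¥152000 × 10% = ¥15200

¥39380 > ¥15200, so the general income tax governs.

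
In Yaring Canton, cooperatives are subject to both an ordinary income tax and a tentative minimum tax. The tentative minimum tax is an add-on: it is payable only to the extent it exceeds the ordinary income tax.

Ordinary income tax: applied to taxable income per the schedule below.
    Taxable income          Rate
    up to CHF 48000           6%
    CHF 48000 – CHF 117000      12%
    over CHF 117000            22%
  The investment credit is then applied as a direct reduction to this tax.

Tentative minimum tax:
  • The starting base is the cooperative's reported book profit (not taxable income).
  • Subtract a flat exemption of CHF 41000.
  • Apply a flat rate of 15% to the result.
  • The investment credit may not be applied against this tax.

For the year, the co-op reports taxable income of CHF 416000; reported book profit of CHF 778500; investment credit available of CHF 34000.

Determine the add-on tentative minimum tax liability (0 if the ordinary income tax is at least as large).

Tentative minimum tax:
  Base (reported book profit): CHF 778500
  Less exemption CHF 41000 → base CHF 737500
  CHF 737500 × 15% = CHF 110625

Ordinary income tax:
  CHF 48000 × 6% = CHF 2880
  CHF 69000 × 12% = CHF 8280
  CHF 299000 × 22% = CHF 65780
  → CHF 76940
  Less investment credit CHF 34000 → CHF 42940

Excess of tentative minimum tax over ordinary income tax: CHF 110625 − CHF 42940 = CHF 67685.

CHF 67685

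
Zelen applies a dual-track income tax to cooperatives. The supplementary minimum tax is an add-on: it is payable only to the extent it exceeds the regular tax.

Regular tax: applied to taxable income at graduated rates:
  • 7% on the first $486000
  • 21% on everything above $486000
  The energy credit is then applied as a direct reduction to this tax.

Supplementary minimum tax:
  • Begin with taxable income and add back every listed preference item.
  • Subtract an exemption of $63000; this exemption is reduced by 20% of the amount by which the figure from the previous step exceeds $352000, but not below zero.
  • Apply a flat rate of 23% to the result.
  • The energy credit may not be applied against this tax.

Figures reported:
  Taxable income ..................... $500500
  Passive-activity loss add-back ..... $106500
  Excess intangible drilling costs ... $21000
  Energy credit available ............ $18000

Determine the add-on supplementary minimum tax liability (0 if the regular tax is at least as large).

Supplementary minimum tax:
  Adjusted income: $500500 + $106500 + $21000 = $628000
  Exemption: $63000 − 20% × ($628000 − $352000) = $63000 − $55200 = $7800
  Base: $628000 − $7800 = $620200
  $620200 × 23% = $142646

Regular tax:
  $486000 × 7% = $34020
  $14500 × 21% = $3045
  → $37065
  Less energy credit $18000 → $19065

Excess of supplementary minimum tax over regular tax: $142646 − $19065 = $123581.

$123581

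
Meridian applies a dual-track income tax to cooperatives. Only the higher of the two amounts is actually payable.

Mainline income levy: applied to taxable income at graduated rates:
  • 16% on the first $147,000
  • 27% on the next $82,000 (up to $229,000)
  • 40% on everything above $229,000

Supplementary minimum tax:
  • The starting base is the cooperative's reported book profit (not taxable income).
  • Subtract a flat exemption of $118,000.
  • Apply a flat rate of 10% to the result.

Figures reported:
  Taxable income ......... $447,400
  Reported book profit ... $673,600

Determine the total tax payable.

$133,020

Mainline income levy:
  $147,000 × 16% = $23,520
  $82,000 × 27% = $22,140
  $218,400 × 40% = $87,360
  → $133,020

Supplementary minimum tax:
  Base (reported book profit): $673,600
  Less exemption $118,000 → base $555,600
  $555,600 × 10% = $55,560

$133,020 > $55,560, so the mainline income levy governs.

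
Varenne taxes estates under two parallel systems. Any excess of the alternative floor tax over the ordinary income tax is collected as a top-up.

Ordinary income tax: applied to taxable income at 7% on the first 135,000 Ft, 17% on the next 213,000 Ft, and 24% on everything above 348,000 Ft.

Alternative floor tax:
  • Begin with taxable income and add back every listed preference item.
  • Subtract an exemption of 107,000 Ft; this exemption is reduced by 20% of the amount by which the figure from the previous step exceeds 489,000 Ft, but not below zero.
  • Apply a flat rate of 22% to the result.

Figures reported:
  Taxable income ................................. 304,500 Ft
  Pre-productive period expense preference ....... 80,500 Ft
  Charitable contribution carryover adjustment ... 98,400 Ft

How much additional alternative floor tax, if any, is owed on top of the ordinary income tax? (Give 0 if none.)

44,543 Ft

Alternative floor tax:
  Adjusted income: 304,500 Ft + 80,500 Ft + 98,400 Ft = 483,400 Ft
  Exemption: 483,400 Ft ≤ 489,000 Ft, so full 107,000 Ft applies
  Base: 483,400 Ft − 107,000 Ft = 376,400 Ft
  376,400 Ft × 22% = 82,808 Ft

Ordinary income tax:
  135,000 Ft × 7% = 9,450 Ft
  169,500 Ft × 17% = 28,815 Ft
  → 38,265 Ft

Excess of alternative floor tax over ordinary income tax: 82,808 Ft − 38,265 Ft = 44,543 Ft.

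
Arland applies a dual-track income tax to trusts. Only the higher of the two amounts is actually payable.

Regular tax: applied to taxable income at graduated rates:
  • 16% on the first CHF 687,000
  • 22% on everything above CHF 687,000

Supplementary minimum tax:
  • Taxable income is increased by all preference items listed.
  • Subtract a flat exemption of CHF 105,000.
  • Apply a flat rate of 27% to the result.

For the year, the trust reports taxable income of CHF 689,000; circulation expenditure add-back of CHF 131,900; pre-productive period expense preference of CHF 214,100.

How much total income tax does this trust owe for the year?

CHF 251,100

Supplementary minimum tax:
  Adjusted income: CHF 689,000 + CHF 131,900 + CHF 214,100 = CHF 1,035,000
  Less exemption CHF 105,000 → base CHF 930,000
  CHF 930,000 × 27% = CHF 251,100

Regular tax:
  CHF 687,000 × 16% = CHF 109,920
  CHF 2,000 × 22% = CHF 440
  → CHF 110,360

CHF 251,100 > CHF 110,360, so the supplementary minimum tax is the binding amount.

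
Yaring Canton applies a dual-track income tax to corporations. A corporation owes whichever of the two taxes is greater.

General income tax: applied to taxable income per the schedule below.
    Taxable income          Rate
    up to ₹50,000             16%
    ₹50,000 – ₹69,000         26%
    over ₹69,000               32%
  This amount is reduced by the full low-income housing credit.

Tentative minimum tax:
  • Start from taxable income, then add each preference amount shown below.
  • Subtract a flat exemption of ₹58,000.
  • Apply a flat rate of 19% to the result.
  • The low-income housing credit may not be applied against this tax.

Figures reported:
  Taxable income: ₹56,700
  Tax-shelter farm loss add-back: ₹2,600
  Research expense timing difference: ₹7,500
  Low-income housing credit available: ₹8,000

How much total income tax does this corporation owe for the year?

Tentative minimum tax:
  Adjusted income: ₹56,700 + ₹2,600 + ₹7,500 = ₹66,800
  Less exemption ₹58,000 → base ₹8,800
  ₹8,800 × 19% = ₹1,672

General income tax:
  ₹50,000 × 16% = ₹8,000
  ₹6,700 × 26% = ₹1,742
  → ₹9,742
  Less low-income housing credit ₹8,000 → ₹1,742

₹1,742 > ₹1,672, so the general income tax governs.

₹1,742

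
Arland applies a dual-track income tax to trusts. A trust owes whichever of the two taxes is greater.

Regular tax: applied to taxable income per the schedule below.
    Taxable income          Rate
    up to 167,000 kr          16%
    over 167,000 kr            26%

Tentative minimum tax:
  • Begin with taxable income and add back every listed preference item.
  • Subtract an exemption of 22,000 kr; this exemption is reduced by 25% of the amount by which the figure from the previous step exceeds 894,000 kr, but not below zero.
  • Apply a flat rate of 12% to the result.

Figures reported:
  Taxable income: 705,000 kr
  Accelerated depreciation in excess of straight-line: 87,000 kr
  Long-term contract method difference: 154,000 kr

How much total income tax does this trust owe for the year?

Tentative minimum tax:
  Adjusted income: 705,000 kr + 87,000 kr + 154,000 kr = 946,000 kr
  Exemption: 22,000 kr − 25% × (946,000 kr − 894,000 kr) = 22,000 kr − 13,000 kr = 9,000 kr
  Base: 946,000 kr − 9,000 kr = 937,000 kr
  937,000 kr × 12% = 112,440 kr

Regular tax:
  167,000 kr × 16% = 26,720 kr
  538,000 kr × 26% = 139,880 kr
  → 166,600 kr

166,600 kr > 112,440 kr, so the regular tax governs.

166,600 kr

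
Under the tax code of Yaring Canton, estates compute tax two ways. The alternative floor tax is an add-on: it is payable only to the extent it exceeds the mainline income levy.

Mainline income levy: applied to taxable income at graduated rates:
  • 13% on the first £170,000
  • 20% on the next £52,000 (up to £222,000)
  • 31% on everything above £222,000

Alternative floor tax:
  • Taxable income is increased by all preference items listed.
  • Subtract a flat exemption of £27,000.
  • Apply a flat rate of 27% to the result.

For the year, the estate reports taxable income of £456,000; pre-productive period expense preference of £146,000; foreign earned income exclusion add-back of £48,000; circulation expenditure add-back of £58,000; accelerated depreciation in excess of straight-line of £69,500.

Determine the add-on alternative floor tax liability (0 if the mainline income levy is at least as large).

Mainline income levy:
  £170,000 × 13% = £22,100
  £52,000 × 20% = £10,400
  £234,000 × 31% = £72,540
  → £105,040

Alternative floor tax:
  Adjusted income: £456,000 + £146,000 + £48,000 + £58,000 + £69,500 = £777,500
  Less exemption £27,000 → base £750,500
  £750,500 × 27% = £202,635

Excess of alternative floor tax over mainline income levy: £202,635 − £105,040 = £97,595.

£97,595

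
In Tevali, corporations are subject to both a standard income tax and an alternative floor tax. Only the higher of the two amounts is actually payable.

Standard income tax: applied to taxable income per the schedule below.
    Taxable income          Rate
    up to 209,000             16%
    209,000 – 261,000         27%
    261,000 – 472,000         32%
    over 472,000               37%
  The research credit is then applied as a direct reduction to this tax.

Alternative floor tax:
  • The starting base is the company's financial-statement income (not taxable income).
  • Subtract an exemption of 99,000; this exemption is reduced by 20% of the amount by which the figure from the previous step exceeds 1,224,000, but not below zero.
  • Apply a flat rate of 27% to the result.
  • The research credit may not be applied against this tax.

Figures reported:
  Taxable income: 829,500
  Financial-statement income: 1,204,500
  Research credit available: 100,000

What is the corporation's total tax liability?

Standard income tax:
  209,000 × 16% = 33,440
  52,000 × 27% = 14,040
  211,000 × 32% = 67,520
  357,500 × 37% = 132,275
  → 247,275
  Less research credit 100,000 → 147,275

Alternative floor tax:
  Base (financial-statement income): 1,204,500
  Exemption: 1,204,500 ≤ 1,224,000, so full 99,000 applies
  Base: 1,204,500 − 99,000 = 1,105,500
  1,105,500 × 27% = 298,485

298,485 > 147,275, so the alternative floor tax is the binding amount.

298,485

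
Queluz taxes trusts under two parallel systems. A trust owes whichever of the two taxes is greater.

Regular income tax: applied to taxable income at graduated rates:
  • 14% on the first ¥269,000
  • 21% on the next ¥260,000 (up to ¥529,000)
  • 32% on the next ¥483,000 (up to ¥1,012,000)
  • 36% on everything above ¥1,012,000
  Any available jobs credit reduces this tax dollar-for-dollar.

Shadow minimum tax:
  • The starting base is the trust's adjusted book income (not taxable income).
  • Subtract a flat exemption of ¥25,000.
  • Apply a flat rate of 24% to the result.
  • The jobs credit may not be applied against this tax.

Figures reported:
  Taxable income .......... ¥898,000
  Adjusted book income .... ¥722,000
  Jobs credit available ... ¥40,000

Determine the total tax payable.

Regular income tax:
  ¥269,000 × 14% = ¥37,660
  ¥260,000 × 21% = ¥54,600
  ¥369,000 × 32% = ¥118,080
  → ¥210,340
  Less jobs credit ¥40,000 → ¥170,340

Shadow minimum tax:
  Base (adjusted book income): ¥722,000
  Less exemption ¥25,000 → base ¥697,000
  ¥697,000 × 24% = ¥167,280

¥170,340 > ¥167,280, so the regular income tax governs.

¥170,340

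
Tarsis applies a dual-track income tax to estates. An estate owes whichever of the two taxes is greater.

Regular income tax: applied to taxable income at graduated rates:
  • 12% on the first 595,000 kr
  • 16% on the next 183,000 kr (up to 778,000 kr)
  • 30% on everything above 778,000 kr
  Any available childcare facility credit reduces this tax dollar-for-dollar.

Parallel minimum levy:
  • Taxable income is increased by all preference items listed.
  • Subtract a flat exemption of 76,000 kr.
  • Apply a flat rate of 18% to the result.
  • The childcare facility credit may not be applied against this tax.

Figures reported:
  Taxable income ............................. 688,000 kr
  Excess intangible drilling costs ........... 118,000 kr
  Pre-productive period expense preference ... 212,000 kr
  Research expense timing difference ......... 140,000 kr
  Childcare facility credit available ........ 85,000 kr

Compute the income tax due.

194,760 kr

Parallel minimum levy:
  Adjusted income: 688,000 kr + 118,000 kr + 212,000 kr + 140,000 kr = 1,158,000 kr
  Less exemption 76,000 kr → base 1,082,000 kr
  1,082,000 kr × 18% = 194,760 kr

Regular income tax:
  595,000 kr × 12% = 71,400 kr
  93,000 kr × 16% = 14,880 kr
  → 86,280 kr
  Less childcare facility credit 85,000 kr → 1,280 kr

194,760 kr > 1,280 kr, so the parallel minimum levy is the binding amount.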